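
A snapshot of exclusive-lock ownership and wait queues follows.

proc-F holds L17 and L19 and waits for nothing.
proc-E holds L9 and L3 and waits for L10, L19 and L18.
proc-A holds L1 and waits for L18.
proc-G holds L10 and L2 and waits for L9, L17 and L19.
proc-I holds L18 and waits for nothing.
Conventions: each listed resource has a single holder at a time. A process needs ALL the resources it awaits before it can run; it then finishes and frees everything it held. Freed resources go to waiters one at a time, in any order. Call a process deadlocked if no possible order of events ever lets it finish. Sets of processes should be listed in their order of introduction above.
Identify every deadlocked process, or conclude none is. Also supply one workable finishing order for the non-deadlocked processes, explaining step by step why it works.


Deadlocked: proc-E and proc-G.
Key observation: proc-E -> proc-G -> proc-E is a circular wait — nothing in it can go first; no other process is dragged down with it.
A valid finishing order for the others: proc-I, proc-F, proc-A.
Walking it through:
  run proc-I (it waits on nothing); releases L18
  run proc-F (it waits on nothing); releases L17 and L19
  proc-A waits on L18 — all released -> runs and releases L1


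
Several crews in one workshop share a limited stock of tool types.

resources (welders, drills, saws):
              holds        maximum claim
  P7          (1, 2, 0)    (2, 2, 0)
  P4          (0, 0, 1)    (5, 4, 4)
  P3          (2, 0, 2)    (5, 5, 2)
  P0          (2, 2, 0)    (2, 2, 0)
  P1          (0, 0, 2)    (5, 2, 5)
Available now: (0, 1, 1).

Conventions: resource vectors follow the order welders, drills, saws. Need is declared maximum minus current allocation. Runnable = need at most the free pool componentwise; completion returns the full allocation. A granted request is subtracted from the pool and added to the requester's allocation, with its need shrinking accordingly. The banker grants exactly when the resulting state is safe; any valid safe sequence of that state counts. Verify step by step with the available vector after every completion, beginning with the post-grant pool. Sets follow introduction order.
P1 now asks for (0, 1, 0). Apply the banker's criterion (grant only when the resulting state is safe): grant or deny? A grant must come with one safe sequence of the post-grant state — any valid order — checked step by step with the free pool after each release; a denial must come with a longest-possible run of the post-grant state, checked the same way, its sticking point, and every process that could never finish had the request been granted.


DENY. Granting would leave the state unsafe.
Key observation: after P0, P7 the pool peaks at (3, 4, 1), and each blocked process is short somewhere: P4 on welders, saws; P3 on drills; P1 on welders, saws.
Pretend the grant happened; the run P0, P7 goes as far as possible. Walking it through:
  pool = (0, 0, 1)
  P0: need (0, 0, 0) fits (0, 0, 1); releases (2, 2, 0), pool now (2, 2, 1)
  P7: need (1, 0, 0) fits (2, 2, 1); releases (1, 2, 0), pool now (3, 4, 1)
  blocked: P4 wants (5, 4, 3), pool (3, 4, 1) — not enough welders and saws
  blocked: P3 wants (3, 5, 0), pool (3, 4, 1) — not enough drills
  blocked: P1 wants (5, 1, 3), pool (3, 4, 1) — not enough welders and saws
Had the request been granted, P4, P3 and P1 could never finish.


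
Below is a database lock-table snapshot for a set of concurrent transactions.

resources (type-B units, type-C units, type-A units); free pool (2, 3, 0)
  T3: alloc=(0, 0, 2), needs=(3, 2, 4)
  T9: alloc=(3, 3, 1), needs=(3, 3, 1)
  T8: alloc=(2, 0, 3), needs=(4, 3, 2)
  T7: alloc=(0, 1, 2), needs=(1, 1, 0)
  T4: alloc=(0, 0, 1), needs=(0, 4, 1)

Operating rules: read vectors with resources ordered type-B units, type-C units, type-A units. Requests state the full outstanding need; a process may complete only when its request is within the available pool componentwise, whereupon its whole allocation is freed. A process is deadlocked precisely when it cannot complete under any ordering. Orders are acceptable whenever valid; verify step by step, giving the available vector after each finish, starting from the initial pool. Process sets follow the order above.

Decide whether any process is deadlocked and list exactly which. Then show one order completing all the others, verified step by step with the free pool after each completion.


Deadlocked: T3, T9 and T8.
Key observation: type-B units is the bottleneck — with T7, T4 done the pool holds (2, 4, 3), short of every remaining need.
A valid finishing order for the others: T7, T4. Check, step by step:
  pool = (2, 3, 0)
  T7 needs (1, 1, 0) <= (2, 3, 0) -> finishes; pool += (0, 1, 2) = (2, 4, 2)
  T4 needs (0, 4, 1) <= (2, 4, 2) -> finishes; pool += (0, 0, 1) = (2, 4, 3)
The stuck group stays short no matter what:
  T3 still needs (3, 2, 4) but only (2, 4, 3) is free — short on type-B units and type-A units
  T9 still needs (3, 3, 1) but only (2, 4, 3) is free — short on type-B units
  T8 still needs (4, 3, 2) but only (2, 4, 3) is free — short on type-B units


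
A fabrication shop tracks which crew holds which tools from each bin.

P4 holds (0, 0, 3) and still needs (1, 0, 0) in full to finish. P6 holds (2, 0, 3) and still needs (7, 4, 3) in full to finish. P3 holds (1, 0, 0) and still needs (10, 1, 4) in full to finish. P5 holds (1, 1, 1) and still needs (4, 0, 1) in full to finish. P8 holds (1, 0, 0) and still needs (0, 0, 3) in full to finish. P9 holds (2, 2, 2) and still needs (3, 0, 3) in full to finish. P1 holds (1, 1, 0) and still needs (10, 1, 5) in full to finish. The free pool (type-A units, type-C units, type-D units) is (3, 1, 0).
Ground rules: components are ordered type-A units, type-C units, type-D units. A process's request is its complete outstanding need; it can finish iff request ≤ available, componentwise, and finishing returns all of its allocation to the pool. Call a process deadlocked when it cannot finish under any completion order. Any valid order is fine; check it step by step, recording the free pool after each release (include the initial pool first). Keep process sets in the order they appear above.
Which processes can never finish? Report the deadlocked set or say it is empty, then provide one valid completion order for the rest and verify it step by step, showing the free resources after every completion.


The deadlocked set is P3 and P1.
Key observation: once P4, P8, P5, P9, P6 finish, the pool peaks at (9, 4, 9) — and every remaining process still needs more type-A units than that.
One completion order for the rest: P4, P8, P5, P9, P6. Walking it through:
  pool = (3, 1, 0)
  P4 needs (1, 0, 0) <= (3, 1, 0) -> finishes; pool += (0, 0, 3) = (3, 1, 3)
  P8 needs (0, 0, 3) <= (3, 1, 3) -> finishes; pool += (1, 0, 0) = (4, 1, 3)
  P5 needs (4, 0, 1) <= (4, 1, 3) -> finishes; pool += (1, 1, 1) = (5, 2, 4)
  P9 needs (3, 0, 3) <= (5, 2, 4) -> finishes; pool += (2, 2, 2) = (7, 4, 6)
  P6 needs (7, 4, 3) <= (7, 4, 6) -> finishes; pool += (2, 0, 3) = (9, 4, 9)
None of the blocked processes ever fits:
  P3 cannot run: need (10, 1, 4) vs free (9, 4, 9) (insufficient type-A units)
  P1 cannot run: need (10, 1, 5) vs free (9, 4, 9) (insufficient type-A units)


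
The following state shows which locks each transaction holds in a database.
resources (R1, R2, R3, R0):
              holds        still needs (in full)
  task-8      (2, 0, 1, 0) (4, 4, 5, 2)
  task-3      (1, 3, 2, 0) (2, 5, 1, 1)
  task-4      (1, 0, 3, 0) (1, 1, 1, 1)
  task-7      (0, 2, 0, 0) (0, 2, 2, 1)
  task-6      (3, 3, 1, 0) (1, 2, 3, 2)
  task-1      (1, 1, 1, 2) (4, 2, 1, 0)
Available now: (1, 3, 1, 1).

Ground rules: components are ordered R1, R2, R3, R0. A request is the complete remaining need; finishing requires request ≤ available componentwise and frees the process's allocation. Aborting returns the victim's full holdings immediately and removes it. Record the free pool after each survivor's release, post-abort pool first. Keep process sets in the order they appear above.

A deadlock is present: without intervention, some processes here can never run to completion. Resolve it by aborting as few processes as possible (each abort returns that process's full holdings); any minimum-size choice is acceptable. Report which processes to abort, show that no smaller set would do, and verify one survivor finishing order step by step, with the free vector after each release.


The answer: abort task-1.
Key observation: task-6 could never have finished before the abort; with (1, 1, 1, 2) returned by task-1, it fits at step 4.
Minimality: the empty abort set fails — the state is deadlocked as it stands.
The survivors complete as task-4, task-7, task-3, task-6, task-8. Check, step by step (starting from the post-abort pool):
  pool = (2, 4, 2, 3)
  task-4: need (1, 1, 1, 1) fits (2, 4, 2, 3); releases (1, 0, 3, 0), pool now (3, 4, 5, 3)
  task-7: need (0, 2, 2, 1) fits (3, 4, 5, 3); releases (0, 2, 0, 0), pool now (3, 6, 5, 3)
  task-3: need (2, 5, 1, 1) fits (3, 6, 5, 3); releases (1, 3, 2, 0), pool now (4, 9, 7, 3)
  task-6: need (1, 2, 3, 2) fits (4, 9, 7, 3); releases (3, 3, 1, 0), pool now (7, 12, 8, 3)
  task-8: need (4, 4, 5, 2) fits (7, 12, 8, 3); releases (2, 0, 1, 0), pool now (9, 12, 9, 3)


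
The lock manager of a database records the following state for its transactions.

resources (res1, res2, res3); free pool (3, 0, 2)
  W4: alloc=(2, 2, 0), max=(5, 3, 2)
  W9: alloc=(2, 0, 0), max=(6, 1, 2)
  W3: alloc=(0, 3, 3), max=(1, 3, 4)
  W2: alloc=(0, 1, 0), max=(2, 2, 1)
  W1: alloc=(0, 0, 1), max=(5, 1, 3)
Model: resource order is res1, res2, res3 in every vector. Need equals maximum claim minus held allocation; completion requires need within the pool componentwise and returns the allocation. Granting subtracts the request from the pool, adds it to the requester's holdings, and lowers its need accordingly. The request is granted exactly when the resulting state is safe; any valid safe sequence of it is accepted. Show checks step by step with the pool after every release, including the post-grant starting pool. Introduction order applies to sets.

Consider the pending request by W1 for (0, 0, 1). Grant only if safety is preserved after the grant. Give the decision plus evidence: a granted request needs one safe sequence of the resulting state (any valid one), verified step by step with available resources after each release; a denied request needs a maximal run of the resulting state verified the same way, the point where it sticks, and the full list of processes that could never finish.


GRANT. The post-grant state is safe; one safe sequence: W3, W2, W4, W1, W9.
Key observation: the grant leaves (3, 0, 1) free — enough for W3, whose release restarts the cascade.
Step-by-step check of the post-grant state:
  pool = (3, 0, 1)
  W3: need (1, 0, 1) fits (3, 0, 1); releases (0, 3, 3), pool now (3, 3, 4)
  W2: need (2, 1, 1) fits (3, 3, 4); releases (0, 1, 0), pool now (3, 4, 4)
  W4: need (3, 1, 2) fits (3, 4, 4); releases (2, 2, 0), pool now (5, 6, 4)
  W1: need (5, 1, 1) fits (5, 6, 4); releases (0, 0, 2), pool now (5, 6, 6)
  W9: need (4, 1, 2) fits (5, 6, 6); releases (2, 0, 0), pool now (7, 6, 6)


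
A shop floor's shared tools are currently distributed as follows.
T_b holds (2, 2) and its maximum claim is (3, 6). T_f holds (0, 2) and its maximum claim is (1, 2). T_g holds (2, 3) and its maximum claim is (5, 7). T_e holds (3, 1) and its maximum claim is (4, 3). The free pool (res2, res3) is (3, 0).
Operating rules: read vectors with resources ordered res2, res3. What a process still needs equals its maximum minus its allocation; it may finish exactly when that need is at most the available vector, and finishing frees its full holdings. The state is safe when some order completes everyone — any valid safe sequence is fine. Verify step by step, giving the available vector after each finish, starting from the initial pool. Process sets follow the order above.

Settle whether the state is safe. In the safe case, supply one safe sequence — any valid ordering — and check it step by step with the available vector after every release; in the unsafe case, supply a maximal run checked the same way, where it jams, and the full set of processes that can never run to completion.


UNSAFE.
Key observation: T_f, T_e can finish, but then (6, 3) is all there is, and the blocked group's res3 demands exceed it.
The run T_f, T_e cannot be extended any further. Verifying each step:
  pool = (3, 0)
  run T_f (needs (1, 0), free (3, 0)); after release of (0, 2) the pool is (3, 2)
  run T_e (needs (1, 2), free (3, 2)); after release of (3, 1) the pool is (6, 3)
  blocked: T_b wants (1, 4), pool (6, 3) — not enough res3
  blocked: T_g wants (3, 4), pool (6, 3) — not enough res3
Processes that can never finish: T_b and T_g.


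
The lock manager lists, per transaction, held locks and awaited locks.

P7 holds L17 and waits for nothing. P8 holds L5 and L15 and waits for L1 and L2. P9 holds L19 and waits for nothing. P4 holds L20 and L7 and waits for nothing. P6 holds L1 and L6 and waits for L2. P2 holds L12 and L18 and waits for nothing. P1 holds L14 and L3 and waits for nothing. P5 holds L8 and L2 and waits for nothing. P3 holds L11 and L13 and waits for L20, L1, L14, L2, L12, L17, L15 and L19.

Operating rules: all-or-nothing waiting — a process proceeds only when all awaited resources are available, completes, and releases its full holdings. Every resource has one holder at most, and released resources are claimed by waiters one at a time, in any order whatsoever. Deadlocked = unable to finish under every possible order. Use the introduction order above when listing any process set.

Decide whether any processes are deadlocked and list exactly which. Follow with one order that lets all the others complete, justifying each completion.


The deadlocked set is empty.
Key observation: the wait relation is loop-free; peeling off processes with no waits unwinds the whole state.
One completion order for the rest: P5, P9, P6, P8, P2, P4, P7, P1, P3.
Verifying each step:
  P5: no waits; runs immediately, freeing L8 and L2
  P9: no waits; runs immediately, freeing L19
  P6: everything it awaited (L2) is free; runs, freeing L1 and L6
  P8: everything it awaited (L1 and L2) is free; runs, freeing L5 and L15
  P2: no waits; runs immediately, freeing L12 and L18
  P4: no waits; runs immediately, freeing L20 and L7
  P7: no waits; runs immediately, freeing L17
  P1: no waits; runs immediately, freeing L14 and L3
  P3: everything it awaited (L20, L1, L14, L2, L12, L17, L15 and L19) is free; runs, freeing L11 and L13


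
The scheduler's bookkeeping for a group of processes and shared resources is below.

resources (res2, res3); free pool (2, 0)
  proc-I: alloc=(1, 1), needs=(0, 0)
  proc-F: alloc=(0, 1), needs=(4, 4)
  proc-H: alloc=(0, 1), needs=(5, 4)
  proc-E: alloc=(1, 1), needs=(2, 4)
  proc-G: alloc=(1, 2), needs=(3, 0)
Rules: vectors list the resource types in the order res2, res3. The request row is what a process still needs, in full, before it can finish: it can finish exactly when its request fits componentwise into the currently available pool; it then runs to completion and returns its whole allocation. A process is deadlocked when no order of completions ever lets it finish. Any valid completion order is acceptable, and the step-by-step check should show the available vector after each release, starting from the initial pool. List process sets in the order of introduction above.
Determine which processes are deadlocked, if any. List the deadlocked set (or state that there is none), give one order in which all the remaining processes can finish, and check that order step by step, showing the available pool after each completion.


Deadlocked: proc-F, proc-H and proc-E.
Key observation: once proc-I, proc-G finish, the pool peaks at (4, 3) — and every remaining process still needs more res3 than that.
A valid finishing order for the others: proc-I, proc-G. Check, step by step:
  pool = (2, 0)
  run proc-I (needs (0, 0), free (2, 0)); after release of (1, 1) the pool is (3, 1)
  run proc-G (needs (3, 0), free (3, 1)); after release of (1, 2) the pool is (4, 3)
The blocked processes can never fit:
  proc-F cannot run: need (4, 4) vs free (4, 3) (insufficient res3)
  proc-H cannot run: need (5, 4) vs free (4, 3) (insufficient res2 and res3)
  proc-E cannot run: need (2, 4) vs free (4, 3) (insufficient res3)


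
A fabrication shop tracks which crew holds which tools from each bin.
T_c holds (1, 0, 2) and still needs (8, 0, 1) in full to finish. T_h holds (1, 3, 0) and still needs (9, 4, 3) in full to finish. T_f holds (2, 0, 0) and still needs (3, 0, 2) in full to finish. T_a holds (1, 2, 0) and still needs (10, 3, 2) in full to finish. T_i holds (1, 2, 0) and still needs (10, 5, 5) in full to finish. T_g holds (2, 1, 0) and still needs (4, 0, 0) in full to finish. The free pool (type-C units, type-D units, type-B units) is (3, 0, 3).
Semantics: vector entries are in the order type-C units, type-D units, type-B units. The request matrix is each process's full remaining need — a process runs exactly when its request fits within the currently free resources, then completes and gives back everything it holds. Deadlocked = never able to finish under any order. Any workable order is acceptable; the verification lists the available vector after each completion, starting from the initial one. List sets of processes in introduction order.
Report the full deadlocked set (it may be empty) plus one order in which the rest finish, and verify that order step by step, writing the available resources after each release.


Deadlocked: T_c, T_h, T_a and T_i.
Key observation: type-C units is the bottleneck — with T_f, T_g done the pool holds (7, 1, 3), short of every remaining need.
The rest can finish in the order T_f, T_g. Verifying each step:
  pool = (3, 0, 3)
  run T_f (needs (3, 0, 2), free (3, 0, 3)); after release of (2, 0, 0) the pool is (5, 0, 3)
  run T_g (needs (4, 0, 0), free (5, 0, 3)); after release of (2, 1, 0) the pool is (7, 1, 3)
The stuck group stays short no matter what:
  T_c cannot run: need (8, 0, 1) vs free (7, 1, 3) (insufficient type-C units)
  T_h cannot run: need (9, 4, 3) vs free (7, 1, 3) (insufficient type-C units and type-D units)
  T_a cannot run: need (10, 3, 2) vs free (7, 1, 3) (insufficient type-C units and type-D units)
  T_i cannot run: need (10, 5, 5) vs free (7, 1, 3) (insufficient type-C units, type-D units and type-B units)


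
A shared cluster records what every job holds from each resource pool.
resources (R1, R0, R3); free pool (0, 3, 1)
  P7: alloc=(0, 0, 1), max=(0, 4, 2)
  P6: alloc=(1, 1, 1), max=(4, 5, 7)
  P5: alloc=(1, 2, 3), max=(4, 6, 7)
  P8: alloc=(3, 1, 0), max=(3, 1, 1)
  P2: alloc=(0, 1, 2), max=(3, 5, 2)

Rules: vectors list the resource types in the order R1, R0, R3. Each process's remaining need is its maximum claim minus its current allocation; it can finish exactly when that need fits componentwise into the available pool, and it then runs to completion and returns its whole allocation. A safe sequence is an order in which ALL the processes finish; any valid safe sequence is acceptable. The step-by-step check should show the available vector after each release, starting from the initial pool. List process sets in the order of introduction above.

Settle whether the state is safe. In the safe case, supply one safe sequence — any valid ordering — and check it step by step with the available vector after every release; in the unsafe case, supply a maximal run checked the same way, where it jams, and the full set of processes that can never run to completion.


SAFE — a valid safe sequence is P8, P7, P2, P5, P6.
Key observation: the order's first zero-slack moment is P8 ((0, 0, 1) needed, (0, 3, 1) free — a requested resource with nothing to spare).
Step-by-step check:
  pool = (0, 3, 1)
  run P8 (needs (0, 0, 1), free (0, 3, 1)); after release of (3, 1, 0) the pool is (3, 4, 1)
  run P7 (needs (0, 4, 1), free (3, 4, 1)); after release of (0, 0, 1) the pool is (3, 4, 2)
  run P2 (needs (3, 4, 0), free (3, 4, 2)); after release of (0, 1, 2) the pool is (3, 5, 4)
  run P5 (needs (3, 4, 4), free (3, 5, 4)); after release of (1, 2, 3) the pool is (4, 7, 7)
  run P6 (needs (3, 4, 6), free (4, 7, 7)); after release of (1, 1, 1) the pool is (5, 8, 8)


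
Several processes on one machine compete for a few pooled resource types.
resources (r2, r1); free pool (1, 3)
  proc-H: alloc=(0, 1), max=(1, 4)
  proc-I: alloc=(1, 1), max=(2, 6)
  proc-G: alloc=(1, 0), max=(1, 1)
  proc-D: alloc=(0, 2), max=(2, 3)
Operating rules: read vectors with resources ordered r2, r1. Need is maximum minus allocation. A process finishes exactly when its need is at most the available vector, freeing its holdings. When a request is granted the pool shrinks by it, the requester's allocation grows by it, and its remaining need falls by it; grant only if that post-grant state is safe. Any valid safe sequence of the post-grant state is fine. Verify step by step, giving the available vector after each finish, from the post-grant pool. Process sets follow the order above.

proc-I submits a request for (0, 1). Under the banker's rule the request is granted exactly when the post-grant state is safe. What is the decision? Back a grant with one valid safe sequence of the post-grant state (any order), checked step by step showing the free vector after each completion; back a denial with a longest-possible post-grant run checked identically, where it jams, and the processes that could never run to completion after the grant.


GRANT: granting preserves safety; a valid post-grant sequence is proc-G, proc-D, proc-H, proc-I.
Key observation: even at the reduced pool (1, 2), proc-G fits immediately, so safety survives the grant.
Check on the post-grant state, step by step:
  pool = (1, 2)
  run proc-G (needs (0, 1), free (1, 2)); after release of (1, 0) the pool is (2, 2)
  run proc-D (needs (2, 1), free (2, 2)); after release of (0, 2) the pool is (2, 4)
  run proc-H (needs (1, 3), free (2, 4)); after release of (0, 1) the pool is (2, 5)
  run proc-I (needs (1, 4), free (2, 5)); after release of (1, 2) the pool is (3, 7)


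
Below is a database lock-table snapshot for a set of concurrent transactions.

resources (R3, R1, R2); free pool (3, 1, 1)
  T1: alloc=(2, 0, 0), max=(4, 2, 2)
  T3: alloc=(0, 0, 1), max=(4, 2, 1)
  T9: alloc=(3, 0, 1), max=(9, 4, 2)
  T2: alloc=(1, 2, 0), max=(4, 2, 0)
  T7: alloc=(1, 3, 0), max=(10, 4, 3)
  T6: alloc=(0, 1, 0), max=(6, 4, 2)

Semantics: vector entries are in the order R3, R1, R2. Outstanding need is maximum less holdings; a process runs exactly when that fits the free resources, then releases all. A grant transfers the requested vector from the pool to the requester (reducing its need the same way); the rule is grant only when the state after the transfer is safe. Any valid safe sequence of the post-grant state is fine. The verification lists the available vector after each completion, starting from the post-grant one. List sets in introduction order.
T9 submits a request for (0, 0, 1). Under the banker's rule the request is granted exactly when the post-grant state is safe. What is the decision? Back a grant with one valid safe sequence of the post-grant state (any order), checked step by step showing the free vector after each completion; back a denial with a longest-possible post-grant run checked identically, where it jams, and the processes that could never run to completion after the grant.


DENY. Granting would leave the state unsafe.
Key observation: after T2, T3 the pool peaks at (4, 3, 1), and each blocked process is short somewhere: T1 on R2; T9 on R3, R1; T7 on R3, R2; T6 on R3, R2.
On the post-grant state, T2, T3 is a maximal run — nothing extends it. Walking it through:
  pool = (3, 1, 0)
  run T2 (needs (3, 0, 0), free (3, 1, 0)); after release of (1, 2, 0) the pool is (4, 3, 0)
  run T3 (needs (4, 2, 0), free (4, 3, 0)); after release of (0, 0, 1) the pool is (4, 3, 1)
  T1 still needs (2, 2, 2) but only (4, 3, 1) is free — short on R2
  T9 still needs (6, 4, 0) but only (4, 3, 1) is free — short on R3 and R1
  T7 still needs (9, 1, 3) but only (4, 3, 1) is free — short on R3 and R2
  T6 still needs (6, 3, 2) but only (4, 3, 1) is free — short on R3 and R2
Processes that could never finish after the grant: T1, T9, T7 and T6.


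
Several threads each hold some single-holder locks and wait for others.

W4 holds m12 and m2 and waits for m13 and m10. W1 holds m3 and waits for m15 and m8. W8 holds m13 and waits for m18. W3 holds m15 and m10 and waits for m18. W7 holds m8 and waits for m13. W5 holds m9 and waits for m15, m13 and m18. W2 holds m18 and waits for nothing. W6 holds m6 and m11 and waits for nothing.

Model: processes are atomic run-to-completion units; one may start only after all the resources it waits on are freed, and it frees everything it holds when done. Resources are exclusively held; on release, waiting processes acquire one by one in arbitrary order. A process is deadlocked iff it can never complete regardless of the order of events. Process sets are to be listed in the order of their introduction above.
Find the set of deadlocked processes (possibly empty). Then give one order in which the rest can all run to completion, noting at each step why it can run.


Nothing here is deadlocked.
Key observation: the wait relation is loop-free; peeling off processes with no waits unwinds the whole state.
One completion order for the rest: W2, W3, W8, W5, W4, W6, W7, W1.
Verifying each step:
  W2 waits on nothing -> runs at once and releases m18
  run W3 (all its waits — m18 — are resolved); releases m15 and m10
  run W8 (all its waits — m18 — are resolved); releases m13
  run W5 (all its waits — m15, m13 and m18 — are resolved); releases m9
  run W4 (all its waits — m13 and m10 — are resolved); releases m12 and m2
  W6 waits on nothing -> runs at once and releases m6 and m11
  run W7 (all its waits — m13 — are resolved); releases m8
  run W1 (all its waits — m15 and m8 — are resolved); releases m3


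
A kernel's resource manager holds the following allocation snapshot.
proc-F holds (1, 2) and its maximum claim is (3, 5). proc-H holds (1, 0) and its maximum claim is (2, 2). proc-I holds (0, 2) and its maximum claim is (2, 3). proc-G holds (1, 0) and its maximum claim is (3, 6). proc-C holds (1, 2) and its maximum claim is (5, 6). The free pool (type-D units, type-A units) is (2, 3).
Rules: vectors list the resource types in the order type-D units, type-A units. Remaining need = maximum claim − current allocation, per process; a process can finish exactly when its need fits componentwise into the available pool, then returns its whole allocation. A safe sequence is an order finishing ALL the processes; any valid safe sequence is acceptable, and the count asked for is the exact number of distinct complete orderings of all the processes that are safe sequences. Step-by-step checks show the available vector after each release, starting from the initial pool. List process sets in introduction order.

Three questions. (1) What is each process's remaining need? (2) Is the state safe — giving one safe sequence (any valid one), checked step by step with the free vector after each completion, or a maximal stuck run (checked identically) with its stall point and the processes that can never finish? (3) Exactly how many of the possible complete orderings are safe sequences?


(1) Need matrix, components ordered type-D units, type-A units:
  proc-F: (2, 3)
  proc-H: (1, 2)
  proc-I: (2, 1)
  proc-G: (2, 6)
  proc-C: (4, 4)
(2) SAFE. One safe sequence: proc-F, proc-H, proc-I, proc-C, proc-G.
Key observation: the first exact fit in this order is proc-F — it needs (2, 3) with (2, 3) free, meeting a requested resource to the last unit.
Verifying each step:
  pool = (2, 3)
  run proc-F (needs (2, 3), free (2, 3)); after release of (1, 2) the pool is (3, 5)
  run proc-H (needs (1, 2), free (3, 5)); after release of (1, 0) the pool is (4, 5)
  run proc-I (needs (2, 1), free (4, 5)); after release of (0, 2) the pool is (4, 7)
  run proc-C (needs (4, 4), free (4, 7)); after release of (1, 2) the pool is (5, 9)
  run proc-G (needs (2, 6), free (5, 9)); after release of (1, 0) the pool is (6, 9)
(3) The exact count: 20 of the possible complete orderings are safe sequences.


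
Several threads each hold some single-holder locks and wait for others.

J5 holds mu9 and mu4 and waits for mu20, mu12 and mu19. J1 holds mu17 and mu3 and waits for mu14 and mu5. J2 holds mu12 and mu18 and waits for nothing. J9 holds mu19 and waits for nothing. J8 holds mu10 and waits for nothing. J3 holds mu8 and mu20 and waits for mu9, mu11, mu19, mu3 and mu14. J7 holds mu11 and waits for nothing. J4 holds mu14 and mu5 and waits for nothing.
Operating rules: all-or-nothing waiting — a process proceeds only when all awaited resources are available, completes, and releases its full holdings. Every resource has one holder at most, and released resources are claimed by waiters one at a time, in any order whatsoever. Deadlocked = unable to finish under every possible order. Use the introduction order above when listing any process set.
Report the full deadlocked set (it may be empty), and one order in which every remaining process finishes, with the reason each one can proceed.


The deadlocked set is J5 and J3.
Key observation: J5 -> J3 -> J5 is a circular wait — nothing in it can go first; no other process is dragged down with it.
One completion order for the rest: J4, J8, J2, J7, J9, J1.
Check, step by step:
  J4 waits on nothing -> runs at once and releases mu14 and mu5
  J8 waits on nothing -> runs at once and releases mu10
  J2 waits on nothing -> runs at once and releases mu12 and mu18
  J7 waits on nothing -> runs at once and releases mu11
  J9 waits on nothing -> runs at once and releases mu19
  J1: everything it awaited (mu14 and mu5) is free; runs, freeing mu17 and mu3


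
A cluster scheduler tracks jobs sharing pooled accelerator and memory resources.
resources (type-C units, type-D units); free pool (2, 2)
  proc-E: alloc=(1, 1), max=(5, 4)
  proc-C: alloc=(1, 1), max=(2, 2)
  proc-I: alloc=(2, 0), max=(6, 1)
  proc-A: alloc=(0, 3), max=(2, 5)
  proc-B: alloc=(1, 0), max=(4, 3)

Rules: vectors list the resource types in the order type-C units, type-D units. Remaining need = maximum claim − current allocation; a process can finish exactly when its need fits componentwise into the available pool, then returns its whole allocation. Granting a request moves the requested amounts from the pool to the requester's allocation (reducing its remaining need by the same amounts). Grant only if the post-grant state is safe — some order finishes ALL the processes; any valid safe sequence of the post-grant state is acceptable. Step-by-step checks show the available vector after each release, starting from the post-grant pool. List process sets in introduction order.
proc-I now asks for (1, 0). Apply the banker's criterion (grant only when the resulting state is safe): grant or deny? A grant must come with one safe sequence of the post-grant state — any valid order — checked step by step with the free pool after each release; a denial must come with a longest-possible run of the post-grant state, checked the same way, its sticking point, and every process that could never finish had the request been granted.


DENY — the pretend-granted state is unsafe.
Key observation: the pool after proc-C, proc-A is (2, 6); every surviving request exceeds it in type-C units, so progress ends there.
On the post-grant state, proc-C, proc-A is a maximal run — nothing extends it. Verifying each step:
  pool = (1, 2)
  proc-C needs (1, 1) <= (1, 2) -> finishes; pool += (1, 1) = (2, 3)
  proc-A needs (2, 2) <= (2, 3) -> finishes; pool += (0, 3) = (2, 6)
  proc-E still needs (4, 3) but only (2, 6) is free — short on type-C units
  proc-I still needs (3, 1) but only (2, 6) is free — short on type-C units
  proc-B still needs (3, 3) but only (2, 6) is free — short on type-C units
Processes that could never finish after the grant: proc-E, proc-I and proc-B.


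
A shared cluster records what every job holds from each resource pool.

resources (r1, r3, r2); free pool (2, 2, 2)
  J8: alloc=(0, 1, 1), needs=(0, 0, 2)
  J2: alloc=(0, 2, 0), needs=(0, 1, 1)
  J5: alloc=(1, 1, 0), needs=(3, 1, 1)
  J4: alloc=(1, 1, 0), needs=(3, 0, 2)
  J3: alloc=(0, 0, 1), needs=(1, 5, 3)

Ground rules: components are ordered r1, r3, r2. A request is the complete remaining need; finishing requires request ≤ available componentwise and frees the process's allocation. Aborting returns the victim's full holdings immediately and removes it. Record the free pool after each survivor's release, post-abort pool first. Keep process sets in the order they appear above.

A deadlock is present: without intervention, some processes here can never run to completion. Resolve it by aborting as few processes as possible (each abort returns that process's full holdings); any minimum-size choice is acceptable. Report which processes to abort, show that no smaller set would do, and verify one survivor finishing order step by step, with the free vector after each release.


The answer: abort J4.
Key observation: the returned (1, 1, 0) from J4 is what brings J5 — unrunnable before, under any order — into play at step 3.
Minimality: the empty abort set fails — the state is deadlocked as it stands.
One survivor order: J8, J2, J5, J3. Step-by-step check (post-abort pool first):
  pool = (3, 3, 2)
  run J8 (needs (0, 0, 2), free (3, 3, 2)); after release of (0, 1, 1) the pool is (3, 4, 3)
  run J2 (needs (0, 1, 1), free (3, 4, 3)); after release of (0, 2, 0) the pool is (3, 6, 3)
  run J5 (needs (3, 1, 1), free (3, 6, 3)); after release of (1, 1, 0) the pool is (4, 7, 3)
  run J3 (needs (1, 5, 3), free (4, 7, 3)); after release of (0, 0, 1) the pool is (4, 7, 4)


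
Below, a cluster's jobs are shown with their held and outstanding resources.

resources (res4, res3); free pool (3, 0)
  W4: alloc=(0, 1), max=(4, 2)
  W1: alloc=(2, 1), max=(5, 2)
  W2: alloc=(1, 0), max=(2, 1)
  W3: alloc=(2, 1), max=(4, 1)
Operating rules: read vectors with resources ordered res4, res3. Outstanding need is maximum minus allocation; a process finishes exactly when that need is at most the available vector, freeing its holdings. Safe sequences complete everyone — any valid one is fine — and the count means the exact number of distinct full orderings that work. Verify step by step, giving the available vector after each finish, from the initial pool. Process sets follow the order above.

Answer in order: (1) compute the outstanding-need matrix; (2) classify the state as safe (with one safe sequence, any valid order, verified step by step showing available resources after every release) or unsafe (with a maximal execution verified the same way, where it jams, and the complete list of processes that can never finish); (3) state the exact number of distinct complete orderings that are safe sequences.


(1) Outstanding need per process (order res4, res3):
  W4: (4, 1)
  W1: (3, 1)
  W2: (1, 1)
  W3: (2, 0)
(2) The state is SAFE; one workable sequence: W3, W1, W4, W2.
Key observation: reading the order forward, W1 is the first process whose need (3, 1) meets the free pool (5, 1) exactly on a resource it requests.
Step-by-step check:
  pool = (3, 0)
  W3 needs (2, 0) <= (3, 0) -> finishes; pool += (2, 1) = (5, 1)
  W1 needs (3, 1) <= (5, 1) -> finishes; pool += (2, 1) = (7, 2)
  W4 needs (4, 1) <= (7, 2) -> finishes; pool += (0, 1) = (7, 3)
  W2 needs (1, 1) <= (7, 3) -> finishes; pool += (1, 0) = (8, 3)
(3) Exactly 6 of the possible complete orderings are safe sequences.


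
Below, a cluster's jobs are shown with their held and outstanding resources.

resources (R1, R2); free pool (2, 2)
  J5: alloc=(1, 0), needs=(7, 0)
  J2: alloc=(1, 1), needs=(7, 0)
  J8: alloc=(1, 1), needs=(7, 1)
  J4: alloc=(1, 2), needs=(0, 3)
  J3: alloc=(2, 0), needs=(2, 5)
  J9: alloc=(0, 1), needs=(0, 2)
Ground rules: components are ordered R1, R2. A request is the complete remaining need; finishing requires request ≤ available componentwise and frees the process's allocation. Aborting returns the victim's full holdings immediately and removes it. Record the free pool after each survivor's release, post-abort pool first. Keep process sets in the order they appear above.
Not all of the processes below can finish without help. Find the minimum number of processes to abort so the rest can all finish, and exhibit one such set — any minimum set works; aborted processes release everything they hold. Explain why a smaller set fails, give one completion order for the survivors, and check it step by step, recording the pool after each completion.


Minimum abort set: J5 and J8.
Key observation: before aborting J5 and J8, J2 was permanently blocked — no order could ever run it; afterwards it completes at step 4.
No one abort is enough; case by case: J5 alone leaves J2 blocked (short on R1); J2 alone leaves J5 blocked (short on R1); J8 alone leaves J5 blocked (short on R1); J4 alone leaves J5 blocked (short on R1); J3 alone leaves J5 blocked (short on R1); J9 alone leaves J5 blocked (short on R1).
Survivors finish in the order: J4, J9, J3, J2. Step-by-step check (pool after the aborts first):
  pool = (4, 3)
  run J4 (needs (0, 3), free (4, 3)); after release of (1, 2) the pool is (5, 5)
  run J9 (needs (0, 2), free (5, 5)); after release of (0, 1) the pool is (5, 6)
  run J3 (needs (2, 5), free (5, 6)); after release of (2, 0) the pool is (7, 6)
  run J2 (needs (7, 0), free (7, 6)); after release of (1, 1) the pool is (8, 7)


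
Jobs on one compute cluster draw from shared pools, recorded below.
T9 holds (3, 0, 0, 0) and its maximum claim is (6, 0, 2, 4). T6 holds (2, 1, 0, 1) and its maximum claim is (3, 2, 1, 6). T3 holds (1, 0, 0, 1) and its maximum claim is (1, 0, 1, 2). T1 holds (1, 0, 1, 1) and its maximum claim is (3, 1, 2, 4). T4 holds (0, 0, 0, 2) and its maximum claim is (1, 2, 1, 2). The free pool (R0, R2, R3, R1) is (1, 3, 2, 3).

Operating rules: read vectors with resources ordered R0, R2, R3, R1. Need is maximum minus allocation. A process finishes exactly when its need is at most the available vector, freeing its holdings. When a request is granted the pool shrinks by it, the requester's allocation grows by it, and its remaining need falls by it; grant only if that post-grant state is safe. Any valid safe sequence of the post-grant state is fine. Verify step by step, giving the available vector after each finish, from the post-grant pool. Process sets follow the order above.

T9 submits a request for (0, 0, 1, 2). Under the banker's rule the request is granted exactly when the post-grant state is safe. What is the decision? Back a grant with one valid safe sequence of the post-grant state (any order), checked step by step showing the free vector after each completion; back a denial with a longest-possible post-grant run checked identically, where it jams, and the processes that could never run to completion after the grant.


GRANT. The post-grant state is safe; one safe sequence: T4, T3, T1, T9, T6.
Key observation: the transfer keeps a workable pool ((1, 3, 1, 1)); T4 starts the safe sequence.
Step-by-step check of the post-grant state:
  pool = (1, 3, 1, 1)
  T4: need (1, 2, 1, 0) fits (1, 3, 1, 1); releases (0, 0, 0, 2), pool now (1, 3, 1, 3)
  T3: need (0, 0, 1, 1) fits (1, 3, 1, 3); releases (1, 0, 0, 1), pool now (2, 3, 1, 4)
  T1: need (2, 1, 1, 3) fits (2, 3, 1, 4); releases (1, 0, 1, 1), pool now (3, 3, 2, 5)
  T9: need (3, 0, 1, 2) fits (3, 3, 2, 5); releases (3, 0, 1, 2), pool now (6, 3, 3, 7)
  T6: need (1, 1, 1, 5) fits (6, 3, 3, 7); releases (2, 1, 0, 1), pool now (8, 4, 3, 8)


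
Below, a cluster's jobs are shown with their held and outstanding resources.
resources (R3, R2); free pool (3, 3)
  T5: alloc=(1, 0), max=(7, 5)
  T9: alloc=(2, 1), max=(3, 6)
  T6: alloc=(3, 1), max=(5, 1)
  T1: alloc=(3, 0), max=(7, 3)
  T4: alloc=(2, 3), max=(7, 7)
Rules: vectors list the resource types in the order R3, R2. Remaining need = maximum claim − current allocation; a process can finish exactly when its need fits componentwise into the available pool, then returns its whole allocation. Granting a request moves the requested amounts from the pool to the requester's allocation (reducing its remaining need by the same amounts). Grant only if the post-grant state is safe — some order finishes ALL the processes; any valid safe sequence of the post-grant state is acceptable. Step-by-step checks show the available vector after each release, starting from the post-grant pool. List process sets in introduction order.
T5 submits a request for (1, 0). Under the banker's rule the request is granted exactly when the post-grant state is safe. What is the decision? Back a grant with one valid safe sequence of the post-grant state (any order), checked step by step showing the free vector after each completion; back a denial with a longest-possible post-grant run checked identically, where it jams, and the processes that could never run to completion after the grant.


GRANT. The post-grant state is safe; one safe sequence: T6, T4, T9, T5, T1.
Key observation: even at the reduced pool (2, 3), T6 fits immediately, so safety survives the grant.
Verifying the post-grant state step by step:
  pool = (2, 3)
  T6: need (2, 0) fits (2, 3); releases (3, 1), pool now (5, 4)
  T4: need (5, 4) fits (5, 4); releases (2, 3), pool now (7, 7)
  T9: need (1, 5) fits (7, 7); releases (2, 1), pool now (9, 8)
  T5: need (5, 5) fits (9, 8); releases (2, 0), pool now (11, 8)
  T1: need (4, 3) fits (11, 8); releases (3, 0), pool now (14, 8)
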